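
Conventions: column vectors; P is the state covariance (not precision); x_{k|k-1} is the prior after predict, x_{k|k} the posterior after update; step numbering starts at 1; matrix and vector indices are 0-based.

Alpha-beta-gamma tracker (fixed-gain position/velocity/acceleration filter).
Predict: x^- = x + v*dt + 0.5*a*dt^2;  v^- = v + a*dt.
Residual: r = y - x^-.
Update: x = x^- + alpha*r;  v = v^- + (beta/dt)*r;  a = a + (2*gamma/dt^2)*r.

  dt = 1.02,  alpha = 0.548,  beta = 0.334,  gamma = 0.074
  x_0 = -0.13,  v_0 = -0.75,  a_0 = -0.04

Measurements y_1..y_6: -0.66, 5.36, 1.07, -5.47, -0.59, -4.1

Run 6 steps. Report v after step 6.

step 1: x_pred=-0.9158  r=0.2558  x^+=-0.7756  v^+=-0.7070  a^+=-0.0036
step 2: x_pred=-1.4987  r=6.8587  x^+=2.2599  v^+=1.5352  a^+=0.9721
step 3: x_pred=4.3314  r=-3.2614  x^+=2.5442  v^+=1.4587  a^+=0.5081
step 4: x_pred=4.2964  r=-9.7664  x^+=-1.0556  v^+=-1.2210  a^+=-0.8812
step 5: x_pred=-2.7594  r=2.1694  x^+=-1.5706  v^+=-1.4094  a^+=-0.5726
step 6: x_pred=-3.3061  r=-0.7939  x^+=-3.7411  v^+=-2.2534  a^+=-0.6855

v_post = -2.2534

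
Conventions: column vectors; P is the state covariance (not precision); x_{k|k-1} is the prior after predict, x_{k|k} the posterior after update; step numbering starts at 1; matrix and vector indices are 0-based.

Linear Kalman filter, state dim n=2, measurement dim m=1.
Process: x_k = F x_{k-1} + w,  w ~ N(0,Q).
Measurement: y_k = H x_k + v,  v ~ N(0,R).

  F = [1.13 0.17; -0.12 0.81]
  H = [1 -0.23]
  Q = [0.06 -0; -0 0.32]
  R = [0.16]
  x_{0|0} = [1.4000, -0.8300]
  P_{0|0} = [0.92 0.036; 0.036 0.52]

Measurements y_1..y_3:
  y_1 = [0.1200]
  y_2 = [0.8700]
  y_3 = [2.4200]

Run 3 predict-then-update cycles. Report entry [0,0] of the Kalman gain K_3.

K[0,0] = 0.6546

step 1: x^-=[1.4409, -0.8403]  P^-=[1.2636 -0.0209; -0.0209 0.6674]  S=[1.4685]  K=[0.8637; -0.1188]  nu=[-1.5142]  x^+=[0.1331, -0.6604]  P^+=[0.1680 0.1297; 0.1297 0.6467]
step 2: x^-=[0.0381, -0.5509]  P^-=[0.3431 0.1824; 0.1824 0.7215]  S=[0.4574]  K=[0.6584; 0.0359]  nu=[0.7052]  x^+=[0.5024, -0.5256]  P^+=[0.1448 0.1716; 0.1716 0.7209]
step 3: x^-=[0.4784, -0.4860]  P^-=[0.3316 0.2332; 0.2332 0.7617]  S=[0.4247]  K=[0.6546; 0.1365]  nu=[1.8298]  x^+=[1.6763, -0.2363]  P^+=[0.1496 0.1952; 0.1952 0.7538]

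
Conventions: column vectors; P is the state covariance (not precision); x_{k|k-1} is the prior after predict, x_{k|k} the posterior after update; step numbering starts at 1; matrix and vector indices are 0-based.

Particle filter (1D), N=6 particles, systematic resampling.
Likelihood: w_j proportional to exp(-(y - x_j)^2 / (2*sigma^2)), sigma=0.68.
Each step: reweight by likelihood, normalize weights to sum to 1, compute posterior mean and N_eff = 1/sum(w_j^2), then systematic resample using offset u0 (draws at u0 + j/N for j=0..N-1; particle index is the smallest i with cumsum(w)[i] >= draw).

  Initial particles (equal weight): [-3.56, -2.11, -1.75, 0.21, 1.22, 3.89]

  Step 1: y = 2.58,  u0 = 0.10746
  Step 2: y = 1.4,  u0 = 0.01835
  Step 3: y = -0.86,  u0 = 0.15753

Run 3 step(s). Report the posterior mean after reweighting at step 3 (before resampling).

post_mean = 1.2200

step 1: w=[0.0000, 0.0000, 0.0000, 0.0078, 0.4603, 0.5318]  mean=2.6321  Neff=2.0210  idx=[4, 4, 4, 5, 5, 5]
step 2: w=[0.3329, 0.3329, 0.3329, 0.0004, 0.0004, 0.0004]  mean=1.2234  Neff=3.0076  idx=[0, 0, 1, 1, 2, 2]
step 3: w=[0.1667, 0.1667, 0.1667, 0.1667, 0.1667, 0.1667]  mean=1.2200  Neff=6.0000  idx=[0, 1, 2, 3, 4, 5]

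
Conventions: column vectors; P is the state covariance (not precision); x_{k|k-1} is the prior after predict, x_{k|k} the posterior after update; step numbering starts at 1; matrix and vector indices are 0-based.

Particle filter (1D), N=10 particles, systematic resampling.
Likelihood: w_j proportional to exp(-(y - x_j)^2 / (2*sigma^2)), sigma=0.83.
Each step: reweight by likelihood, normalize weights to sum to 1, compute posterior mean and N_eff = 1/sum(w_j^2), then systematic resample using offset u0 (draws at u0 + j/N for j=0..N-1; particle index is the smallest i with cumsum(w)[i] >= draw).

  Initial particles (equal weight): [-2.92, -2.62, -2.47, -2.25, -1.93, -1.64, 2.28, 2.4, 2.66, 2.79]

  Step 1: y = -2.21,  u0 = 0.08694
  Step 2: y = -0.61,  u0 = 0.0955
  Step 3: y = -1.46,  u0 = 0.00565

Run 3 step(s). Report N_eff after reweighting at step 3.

N_eff = 9.6501

step 1: w=[0.1318, 0.1681, 0.1809, 0.1897, 0.1795, 0.1501, 0.0000, 0.0000, 0.0000, 0.0000]  mean=-2.2913  Neff=5.9150  idx=[0, 1, 1, 2, 3, 3, 4, 4, 5, 5]
step 2: w=[0.0105, 0.0269, 0.0269, 0.0409, 0.0716, 0.0716, 0.1424, 0.1424, 0.2335, 0.2335]  mean=-1.9100  Neff=6.1338  idx=[3, 5, 6, 7, 7, 8, 8, 9, 9, 9]
step 3: w=[0.0558, 0.0743, 0.0996, 0.0996, 0.0996, 0.1142, 0.1142, 0.1142, 0.1142, 0.1142]  mean=-1.8183  Neff=9.6501  idx=[0, 1, 2, 3, 4, 5, 6, 7, 8, 9]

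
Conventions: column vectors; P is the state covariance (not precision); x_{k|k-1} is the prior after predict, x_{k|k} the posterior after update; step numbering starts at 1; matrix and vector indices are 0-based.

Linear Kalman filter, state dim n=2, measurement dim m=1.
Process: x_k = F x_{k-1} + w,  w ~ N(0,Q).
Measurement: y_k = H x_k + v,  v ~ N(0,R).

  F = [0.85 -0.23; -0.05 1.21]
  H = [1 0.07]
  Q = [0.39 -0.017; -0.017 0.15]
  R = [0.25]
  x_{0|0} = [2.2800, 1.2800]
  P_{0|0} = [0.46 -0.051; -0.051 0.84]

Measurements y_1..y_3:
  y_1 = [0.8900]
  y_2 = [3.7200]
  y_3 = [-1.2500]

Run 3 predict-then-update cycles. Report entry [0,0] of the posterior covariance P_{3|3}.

P_post[0,0] = 0.2165

step 1: x^-=[1.6436, 1.4348]  P^-=[0.7867 -0.3234; -0.3234 1.3872]  S=[0.9983]  K=[0.7654; -0.2267]  nu=[-0.8540]  x^+=[0.9899, 1.6284]  P^+=[0.2019 -0.1502; -0.1502 1.3359]
step 2: x^-=[0.4669, 1.9208]  P^-=[0.6652 -0.5535; -0.5535 2.1245]  S=[0.8482]  K=[0.7387; -0.4773]  nu=[3.1187]  x^+=[2.7705, 0.4323]  P^+=[0.2025 -0.2545; -0.2545 1.9313]
step 3: x^-=[2.2555, 0.3846]  P^-=[0.7380 -0.8278; -0.8278 3.0089]  S=[0.8868]  K=[0.7668; -0.6959]  nu=[-3.5324]  x^+=[-0.4532, 2.8429]  P^+=[0.2165 -0.3545; -0.3545 2.5795]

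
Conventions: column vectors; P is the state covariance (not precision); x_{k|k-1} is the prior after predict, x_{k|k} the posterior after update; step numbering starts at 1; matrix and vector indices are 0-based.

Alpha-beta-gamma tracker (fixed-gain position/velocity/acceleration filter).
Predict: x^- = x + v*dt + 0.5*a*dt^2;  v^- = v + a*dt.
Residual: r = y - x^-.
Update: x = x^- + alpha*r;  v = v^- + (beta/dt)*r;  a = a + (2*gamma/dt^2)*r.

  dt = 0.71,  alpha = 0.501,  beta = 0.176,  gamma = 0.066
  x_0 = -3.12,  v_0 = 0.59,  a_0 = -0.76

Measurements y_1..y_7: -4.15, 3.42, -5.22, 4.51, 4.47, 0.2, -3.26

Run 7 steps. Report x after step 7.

step 1: x_pred=-2.8927  r=-1.2573  x^+=-3.5226  v^+=-0.2613  a^+=-1.0892
step 2: x_pred=-3.9826  r=7.4026  x^+=-0.2739  v^+=0.8004  a^+=0.8492
step 3: x_pred=0.5084  r=-5.7284  x^+=-2.3615  v^+=-0.0167  a^+=-0.6508
step 4: x_pred=-2.5374  r=7.0474  x^+=0.9933  v^+=1.2682  a^+=1.1946
step 5: x_pred=2.1948  r=2.2752  x^+=3.3347  v^+=2.6803  a^+=1.7903
step 6: x_pred=5.6889  r=-5.4889  x^+=2.9390  v^+=2.5908  a^+=0.3530
step 7: x_pred=4.8674  r=-8.1274  x^+=0.7956  v^+=0.8268  a^+=-1.7752

x_post = 0.7956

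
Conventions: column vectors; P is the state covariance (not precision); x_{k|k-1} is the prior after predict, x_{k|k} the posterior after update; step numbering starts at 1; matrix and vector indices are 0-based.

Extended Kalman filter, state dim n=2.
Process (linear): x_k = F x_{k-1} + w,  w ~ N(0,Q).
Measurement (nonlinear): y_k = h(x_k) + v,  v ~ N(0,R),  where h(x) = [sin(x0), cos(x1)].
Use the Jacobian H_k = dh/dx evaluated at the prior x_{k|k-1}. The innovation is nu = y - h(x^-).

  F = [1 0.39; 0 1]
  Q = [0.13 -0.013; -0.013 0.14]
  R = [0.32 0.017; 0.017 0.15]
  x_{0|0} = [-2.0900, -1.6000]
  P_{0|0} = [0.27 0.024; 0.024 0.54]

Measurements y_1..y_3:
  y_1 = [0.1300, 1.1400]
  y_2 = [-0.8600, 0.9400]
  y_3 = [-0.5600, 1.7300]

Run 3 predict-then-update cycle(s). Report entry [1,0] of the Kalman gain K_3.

step 1: x^-=[-2.7140, -1.6000]  P^-=[0.5009 0.2216; 0.2216 0.6800]  H_jac=[-0.9100 0.0000; 0.0000 0.9996]  S=[0.7347 -0.1846; -0.1846 0.8294]  K=[-0.5860 0.1367; -0.0727 0.8033]  nu=[0.5447, 1.1692]  x^+=[-2.8734, -0.7003]  P^+=[0.2035 0.0105; 0.0105 0.1193]
step 2: x^-=[-3.1465, -0.7003]  P^-=[0.3599 0.0441; 0.0441 0.2593]  H_jac=[-1.0000 0.0000; 0.0000 0.6445]  S=[0.6799 -0.0114; -0.0114 0.2577]  K=[-0.5279 0.0869; -0.0540 0.6461]  nu=[-0.8649, 0.1754]  x^+=[-2.6747, -0.5403]  P^+=[0.1674 0.0063; 0.0063 0.1490]
step 3: x^-=[-2.8854, -0.5403]  P^-=[0.3250 0.0514; 0.0514 0.2890]  H_jac=[-0.9674 0.0000; 0.0000 0.5144]  S=[0.6241 -0.0086; -0.0086 0.2265]  K=[-0.5024 0.0977; -0.0707 0.6537]  nu=[-0.3066, 0.8725]  x^+=[-2.6461, 0.0517]  P^+=[0.1645 0.0119; 0.0119 0.1883]

K[1,0] = -0.0707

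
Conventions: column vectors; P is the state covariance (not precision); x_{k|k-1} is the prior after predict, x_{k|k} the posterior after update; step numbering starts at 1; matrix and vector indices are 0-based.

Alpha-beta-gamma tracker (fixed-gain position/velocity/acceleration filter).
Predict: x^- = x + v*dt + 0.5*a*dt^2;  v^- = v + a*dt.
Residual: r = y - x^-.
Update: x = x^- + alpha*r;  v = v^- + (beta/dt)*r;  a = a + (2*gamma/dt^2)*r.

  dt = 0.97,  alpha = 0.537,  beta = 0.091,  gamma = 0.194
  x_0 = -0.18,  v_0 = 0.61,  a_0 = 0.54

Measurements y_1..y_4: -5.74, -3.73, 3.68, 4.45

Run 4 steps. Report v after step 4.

step 1: x_pred=0.6657  r=-6.4057  x^+=-2.7741  v^+=0.5328  a^+=-2.1015
step 2: x_pred=-3.2459  r=-0.4841  x^+=-3.5059  v^+=-1.5511  a^+=-2.3012
step 3: x_pred=-6.0930  r=9.7730  x^+=-0.8449  v^+=-2.8663  a^+=1.7289
step 4: x_pred=-2.8119  r=7.2619  x^+=1.0878  v^+=-0.5080  a^+=4.7235

v_post = -0.5080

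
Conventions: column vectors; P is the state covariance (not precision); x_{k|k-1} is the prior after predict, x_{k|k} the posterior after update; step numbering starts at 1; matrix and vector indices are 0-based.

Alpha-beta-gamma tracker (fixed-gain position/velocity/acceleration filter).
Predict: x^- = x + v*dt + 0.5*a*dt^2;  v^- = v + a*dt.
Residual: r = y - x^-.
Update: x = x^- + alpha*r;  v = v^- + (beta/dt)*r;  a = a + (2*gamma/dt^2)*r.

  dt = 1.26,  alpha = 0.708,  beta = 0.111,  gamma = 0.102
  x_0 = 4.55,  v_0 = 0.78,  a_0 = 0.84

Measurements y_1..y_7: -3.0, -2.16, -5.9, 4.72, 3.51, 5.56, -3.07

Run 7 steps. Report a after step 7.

a_post = 0.0653

step 1: x_pred=6.1996  r=-9.1996  x^+=-0.3137  v^+=1.0280  a^+=-0.3421
step 2: x_pred=0.7099  r=-2.8699  x^+=-1.3220  v^+=0.3441  a^+=-0.7109
step 3: x_pred=-1.4527  r=-4.4473  x^+=-4.6014  v^+=-0.9434  a^+=-1.2823
step 4: x_pred=-6.8080  r=11.5280  x^+=1.3538  v^+=-1.5436  a^+=0.1990
step 5: x_pred=-0.4332  r=3.9432  x^+=2.3586  v^+=-0.9455  a^+=0.7056
step 6: x_pred=1.7274  r=3.8326  x^+=4.4409  v^+=0.2812  a^+=1.1981
step 7: x_pred=5.7463  r=-8.8163  x^+=-0.4956  v^+=1.0142  a^+=0.0653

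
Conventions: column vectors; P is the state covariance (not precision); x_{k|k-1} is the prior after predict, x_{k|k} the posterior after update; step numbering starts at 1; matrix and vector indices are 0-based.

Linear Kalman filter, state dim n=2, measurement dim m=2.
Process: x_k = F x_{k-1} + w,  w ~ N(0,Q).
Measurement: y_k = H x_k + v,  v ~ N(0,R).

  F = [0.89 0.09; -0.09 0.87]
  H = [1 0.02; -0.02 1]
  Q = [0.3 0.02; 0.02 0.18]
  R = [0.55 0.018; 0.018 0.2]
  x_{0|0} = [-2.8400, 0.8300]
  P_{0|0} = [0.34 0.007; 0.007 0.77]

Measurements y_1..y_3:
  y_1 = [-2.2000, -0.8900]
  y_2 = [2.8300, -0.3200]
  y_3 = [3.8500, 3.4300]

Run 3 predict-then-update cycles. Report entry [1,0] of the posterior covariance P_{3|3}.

P_post[1,0] = 0.0107

step 1: x^-=[-2.4529, 0.9777]  P^-=[0.5767 0.0584; 0.0584 0.7645]  S=[1.1293 0.0802; 0.0802 0.9624]  K=[0.5112 0.0061; 0.0090 0.7924]  nu=[0.2333, -1.9168]  x^+=[-2.3454, -0.5390]  P^+=[0.2810 0.0160; 0.0160 0.1590]
step 2: x^-=[-2.1359, -0.2579]  P^-=[0.5264 0.0222; 0.0222 0.3001]  S=[1.0774 0.0357; 0.0357 0.4994]  K=[0.4894 -0.0115; 0.0063 0.5995]  nu=[4.9711, -0.1048]  x^+=[0.2981, -0.2892]  P^+=[0.2687 0.0119; 0.0119 0.1203]
step 3: x^-=[0.2392, -0.2784]  P^-=[0.5157 0.0170; 0.0170 0.2713]  S=[1.0665 0.0301; 0.0301 0.4709]  K=[0.4844 -0.0168; 0.0048 0.5752]  nu=[3.6163, 3.7132]  x^+=[1.9285, 1.8748]  P^+=[0.2659 0.0107; 0.0107 0.1153]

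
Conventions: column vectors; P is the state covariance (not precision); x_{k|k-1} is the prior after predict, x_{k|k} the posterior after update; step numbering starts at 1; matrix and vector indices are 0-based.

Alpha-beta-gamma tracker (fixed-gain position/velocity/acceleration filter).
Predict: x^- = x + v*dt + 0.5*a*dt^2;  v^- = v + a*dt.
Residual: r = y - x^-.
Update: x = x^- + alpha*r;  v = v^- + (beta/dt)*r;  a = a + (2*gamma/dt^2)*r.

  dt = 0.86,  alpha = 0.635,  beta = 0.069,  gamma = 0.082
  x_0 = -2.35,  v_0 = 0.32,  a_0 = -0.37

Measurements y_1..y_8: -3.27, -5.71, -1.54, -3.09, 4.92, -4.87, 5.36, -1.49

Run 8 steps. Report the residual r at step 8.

step 1: x_pred=-2.2116  r=-1.0584  x^+=-2.8837  v^+=-0.0831  a^+=-0.6047
step 2: x_pred=-3.1788  r=-2.5312  x^+=-4.7861  v^+=-0.8062  a^+=-1.1660
step 3: x_pred=-5.9106  r=4.3706  x^+=-3.1353  v^+=-1.4583  a^+=-0.1968
step 4: x_pred=-4.4622  r=1.3722  x^+=-3.5909  v^+=-1.5175  a^+=0.1075
step 5: x_pred=-4.8561  r=9.7761  x^+=1.3517  v^+=-0.6407  a^+=2.2752
step 6: x_pred=1.6421  r=-6.5121  x^+=-2.4931  v^+=0.7935  a^+=0.8312
step 7: x_pred=-1.5032  r=6.8632  x^+=2.8549  v^+=2.0591  a^+=2.3531
step 8: x_pred=5.4959  r=-6.9859  x^+=1.0598  v^+=3.5222  a^+=0.8040

resid = -6.9859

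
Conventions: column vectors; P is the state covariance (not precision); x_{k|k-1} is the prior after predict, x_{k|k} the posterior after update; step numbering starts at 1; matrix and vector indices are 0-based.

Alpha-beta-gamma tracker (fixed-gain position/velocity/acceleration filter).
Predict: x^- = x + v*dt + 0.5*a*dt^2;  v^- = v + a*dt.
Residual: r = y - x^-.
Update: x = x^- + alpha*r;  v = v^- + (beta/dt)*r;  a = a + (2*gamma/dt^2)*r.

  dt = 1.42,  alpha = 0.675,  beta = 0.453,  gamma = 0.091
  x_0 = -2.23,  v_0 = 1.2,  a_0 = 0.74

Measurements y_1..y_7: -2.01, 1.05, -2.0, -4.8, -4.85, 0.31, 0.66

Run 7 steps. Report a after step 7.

step 1: x_pred=0.2201  r=-2.2301  x^+=-1.2852  v^+=1.5394  a^+=0.5387
step 2: x_pred=1.4438  r=-0.3938  x^+=1.1780  v^+=2.1787  a^+=0.5032
step 3: x_pred=4.7791  r=-6.7791  x^+=0.2032  v^+=0.7306  a^+=-0.1087
step 4: x_pred=1.1310  r=-5.9310  x^+=-2.8724  v^+=-1.3159  a^+=-0.6440
step 5: x_pred=-5.3902  r=0.5402  x^+=-5.0256  v^+=-2.0581  a^+=-0.5953
step 6: x_pred=-8.5482  r=8.8582  x^+=-2.5689  v^+=-0.0775  a^+=0.2043
step 7: x_pred=-2.4730  r=3.1330  x^+=-0.3582  v^+=1.2120  a^+=0.4870

a_post = 0.4870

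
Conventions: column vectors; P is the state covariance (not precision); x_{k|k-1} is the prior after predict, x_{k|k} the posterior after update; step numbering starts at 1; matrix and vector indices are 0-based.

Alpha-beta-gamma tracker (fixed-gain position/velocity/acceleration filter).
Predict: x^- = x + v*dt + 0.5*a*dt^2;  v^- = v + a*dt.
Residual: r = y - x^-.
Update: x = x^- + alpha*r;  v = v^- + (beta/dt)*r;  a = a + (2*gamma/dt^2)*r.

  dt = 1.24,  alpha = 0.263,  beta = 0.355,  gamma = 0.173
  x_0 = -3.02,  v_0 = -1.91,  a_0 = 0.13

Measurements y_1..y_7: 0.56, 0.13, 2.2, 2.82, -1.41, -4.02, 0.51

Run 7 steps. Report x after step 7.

step 1: x_pred=-5.2885  r=5.8485  x^+=-3.7503  v^+=-0.0744  a^+=1.4461
step 2: x_pred=-2.7309  r=2.8609  x^+=-1.9785  v^+=2.5377  a^+=2.0898
step 3: x_pred=2.7749  r=-0.5749  x^+=2.6237  v^+=4.9645  a^+=1.9605
step 4: x_pred=10.2869  r=-7.4669  x^+=8.3231  v^+=5.2578  a^+=0.2802
step 5: x_pred=15.0582  r=-16.4682  x^+=10.7270  v^+=0.8905  a^+=-3.4256
step 6: x_pred=9.1977  r=-13.2177  x^+=5.7215  v^+=-7.1413  a^+=-6.3999
step 7: x_pred=-8.0539  r=8.5639  x^+=-5.8016  v^+=-12.6254  a^+=-4.4728

x_post = -5.8016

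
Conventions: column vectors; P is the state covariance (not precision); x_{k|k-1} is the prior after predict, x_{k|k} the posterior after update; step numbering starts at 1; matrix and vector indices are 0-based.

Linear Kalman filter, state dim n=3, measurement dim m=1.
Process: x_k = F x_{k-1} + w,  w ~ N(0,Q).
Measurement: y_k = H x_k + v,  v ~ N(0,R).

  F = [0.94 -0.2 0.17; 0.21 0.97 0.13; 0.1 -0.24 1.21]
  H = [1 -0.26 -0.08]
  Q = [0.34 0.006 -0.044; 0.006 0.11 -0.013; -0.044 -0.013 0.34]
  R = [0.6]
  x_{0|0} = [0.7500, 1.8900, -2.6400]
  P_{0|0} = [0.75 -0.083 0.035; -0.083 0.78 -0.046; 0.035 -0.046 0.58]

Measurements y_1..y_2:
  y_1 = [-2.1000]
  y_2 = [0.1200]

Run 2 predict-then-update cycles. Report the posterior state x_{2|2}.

x_post = [-1.0211, 0.8274, -4.6823]

step 1: x^-=[-0.1218, 1.6476, -3.5730]  P^-=[1.0962 -0.0575 0.2570; -0.0575 0.8433 -0.1347; 0.2570 -0.1347 1.2808]  S=[1.7446]  K=[0.6251; -0.1525; 0.1087]  nu=[-1.8357]  x^+=[-1.2693, 1.9275, -3.7725]  P^+=[0.4144 0.1088 0.1385; 0.1088 0.8027 -0.1058; 0.1385 -0.1058 1.2602]
step 2: x^-=[-2.2200, 1.1127, -5.1542]  P^-=[0.7853 0.0617 0.4558; 0.0617 0.9301 -0.0717; 0.4558 -0.0717 2.3251]  S=[1.3550]  K=[0.5408; -0.1287; 0.2129]  nu=[2.2169]  x^+=[-1.0211, 0.8274, -4.6823]  P^+=[0.3890 0.1560 0.2998; 0.1560 0.9076 -0.0346; 0.2998 -0.0346 2.2637]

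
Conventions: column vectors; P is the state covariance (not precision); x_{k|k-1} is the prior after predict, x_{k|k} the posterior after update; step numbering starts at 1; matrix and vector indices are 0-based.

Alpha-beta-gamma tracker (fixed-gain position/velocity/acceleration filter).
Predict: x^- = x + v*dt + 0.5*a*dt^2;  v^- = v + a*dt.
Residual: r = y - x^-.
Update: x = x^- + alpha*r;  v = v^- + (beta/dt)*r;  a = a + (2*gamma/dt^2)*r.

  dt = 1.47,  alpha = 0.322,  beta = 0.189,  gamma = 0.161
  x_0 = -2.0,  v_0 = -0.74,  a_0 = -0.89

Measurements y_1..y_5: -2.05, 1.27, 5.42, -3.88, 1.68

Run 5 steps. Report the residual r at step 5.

step 1: x_pred=-4.0494  r=1.9994  x^+=-3.4056  v^+=-1.7912  a^+=-0.5921
step 2: x_pred=-6.6784  r=7.9484  x^+=-4.1190  v^+=-1.6396  a^+=0.5923
step 3: x_pred=-5.8893  r=11.3093  x^+=-2.2477  v^+=0.6852  a^+=2.2776
step 4: x_pred=1.2203  r=-5.1003  x^+=-0.4220  v^+=3.3774  a^+=1.5176
step 5: x_pred=6.1825  r=-4.5025  x^+=4.7327  v^+=5.0293  a^+=0.8466

resid = -4.5025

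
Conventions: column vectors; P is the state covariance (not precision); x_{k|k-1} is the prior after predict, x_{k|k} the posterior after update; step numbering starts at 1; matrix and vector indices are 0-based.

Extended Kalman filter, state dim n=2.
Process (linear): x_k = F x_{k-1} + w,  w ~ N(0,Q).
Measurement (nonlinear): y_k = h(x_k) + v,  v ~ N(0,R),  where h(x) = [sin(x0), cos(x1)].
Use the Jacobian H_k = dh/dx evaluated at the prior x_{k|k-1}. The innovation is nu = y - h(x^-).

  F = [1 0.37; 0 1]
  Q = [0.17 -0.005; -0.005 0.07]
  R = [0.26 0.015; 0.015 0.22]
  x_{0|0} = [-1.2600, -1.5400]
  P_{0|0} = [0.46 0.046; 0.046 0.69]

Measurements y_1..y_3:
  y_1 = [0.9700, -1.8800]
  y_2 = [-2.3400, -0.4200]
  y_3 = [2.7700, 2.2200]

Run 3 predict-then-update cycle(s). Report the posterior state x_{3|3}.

x_post = [-3.5651, -2.8178]

step 1: x^-=[-1.8298, -1.5400]  P^-=[0.7585 0.2963; 0.2963 0.7600]  H_jac=[-0.2561 0.0000; 0.0000 0.9995]  S=[0.3098 -0.0609; -0.0609 0.9793]  K=[-0.5748 0.2667; -0.0937 0.7699]  nu=[1.9366, -1.9108]  x^+=[-3.4525, -3.1926]  P^+=[0.5679 0.0501; 0.0501 0.1680]
step 2: x^-=[-4.6338, -3.1926]  P^-=[0.7979 0.1073; 0.1073 0.2380]  H_jac=[-0.0785 0.0000; 0.0000 -0.0510]  S=[0.2649 0.0154; 0.0154 0.2206]  K=[-0.2359 -0.0083; -0.0287 -0.0531]  nu=[-3.3369, 0.5787]  x^+=[-3.8514, -3.1276]  P^+=[0.7831 0.1052; 0.1052 0.2372]
step 3: x^-=[-5.0086, -3.1276]  P^-=[1.0634 0.1879; 0.1879 0.3072]  H_jac=[0.2919 0.0000; 0.0000 0.0140]  S=[0.3506 0.0158; 0.0158 0.2201]  K=[0.8877 -0.0517; 0.1561 0.0083]  nu=[1.8136, 3.2199]  x^+=[-3.5651, -2.8178]  P^+=[0.7880 0.1394; 0.1394 0.2986]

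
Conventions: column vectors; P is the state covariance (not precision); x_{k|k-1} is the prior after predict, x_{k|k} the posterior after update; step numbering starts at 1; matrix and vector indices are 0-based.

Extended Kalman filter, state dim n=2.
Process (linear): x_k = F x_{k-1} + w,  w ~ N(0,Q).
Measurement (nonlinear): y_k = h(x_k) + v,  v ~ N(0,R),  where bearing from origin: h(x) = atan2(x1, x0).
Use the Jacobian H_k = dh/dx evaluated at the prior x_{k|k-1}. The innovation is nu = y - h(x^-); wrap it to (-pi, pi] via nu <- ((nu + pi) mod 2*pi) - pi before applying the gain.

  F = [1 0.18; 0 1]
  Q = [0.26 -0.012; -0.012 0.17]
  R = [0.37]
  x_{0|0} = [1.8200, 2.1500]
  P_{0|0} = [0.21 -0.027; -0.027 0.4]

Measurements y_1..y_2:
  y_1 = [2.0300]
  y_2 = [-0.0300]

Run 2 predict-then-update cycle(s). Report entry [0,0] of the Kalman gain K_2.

step 1: x^-=[2.2070, 2.1500]  P^-=[0.4732 0.0330; 0.0330 0.5700]  H_jac=[-0.2265 0.2325]  S=[0.4216]  K=[-0.2360; 0.2966]  nu=[1.2577]  x^+=[1.9102, 2.5230]  P^+=[0.4498 0.0625; 0.0625 0.5329]
step 2: x^-=[2.3643, 2.5230]  P^-=[0.7495 0.1464; 0.1464 0.7029]  H_jac=[-0.2110 0.1978]  S=[0.4186]  K=[-0.3086; 0.2582]  nu=[-0.8479]  x^+=[2.6260, 2.3041]  P^+=[0.7096 0.1798; 0.1798 0.6750]

K[0,0] = -0.3086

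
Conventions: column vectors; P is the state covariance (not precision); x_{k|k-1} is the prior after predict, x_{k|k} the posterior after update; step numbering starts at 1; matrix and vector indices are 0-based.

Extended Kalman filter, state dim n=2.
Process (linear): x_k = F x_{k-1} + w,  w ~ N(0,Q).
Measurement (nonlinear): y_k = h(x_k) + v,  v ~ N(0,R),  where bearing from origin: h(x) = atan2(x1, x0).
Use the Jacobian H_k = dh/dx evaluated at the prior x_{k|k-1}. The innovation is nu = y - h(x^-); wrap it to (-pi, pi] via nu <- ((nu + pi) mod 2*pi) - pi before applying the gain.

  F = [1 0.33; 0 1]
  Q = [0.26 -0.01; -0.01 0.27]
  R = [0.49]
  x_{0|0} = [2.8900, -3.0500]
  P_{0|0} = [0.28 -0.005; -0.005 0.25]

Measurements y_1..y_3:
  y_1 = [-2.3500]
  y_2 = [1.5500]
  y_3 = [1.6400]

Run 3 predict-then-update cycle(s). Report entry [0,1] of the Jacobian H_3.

step 1: x^-=[1.8835, -3.0500]  P^-=[0.5639 0.0675; 0.0675 0.5200]  H_jac=[0.2374 0.1466]  S=[0.5376]  K=[0.2674; 0.1716]  nu=[-1.3324]  x^+=[1.5273, -3.2786]  P^+=[0.5255 0.0428; 0.0428 0.5042]
step 2: x^-=[0.4453, -3.2786]  P^-=[0.8687 0.1992; 0.1992 0.7742]  H_jac=[0.2995 0.0407]  S=[0.5740]  K=[0.4673; 0.1588]  nu=[2.9858]  x^+=[1.8406, -2.8045]  P^+=[0.7433 0.1566; 0.1566 0.7597]
step 3: x^-=[0.9151, -2.8045]  P^-=[1.1894 0.3973; 0.3973 1.0297]  H_jac=[0.3223 0.1052]  S=[0.6518]  K=[0.6521; 0.3625]  nu=[2.8954]  x^+=[2.8033, -1.7548]  P^+=[0.9122 0.2432; 0.2432 0.9440]

H_jac[0,1] = 0.1052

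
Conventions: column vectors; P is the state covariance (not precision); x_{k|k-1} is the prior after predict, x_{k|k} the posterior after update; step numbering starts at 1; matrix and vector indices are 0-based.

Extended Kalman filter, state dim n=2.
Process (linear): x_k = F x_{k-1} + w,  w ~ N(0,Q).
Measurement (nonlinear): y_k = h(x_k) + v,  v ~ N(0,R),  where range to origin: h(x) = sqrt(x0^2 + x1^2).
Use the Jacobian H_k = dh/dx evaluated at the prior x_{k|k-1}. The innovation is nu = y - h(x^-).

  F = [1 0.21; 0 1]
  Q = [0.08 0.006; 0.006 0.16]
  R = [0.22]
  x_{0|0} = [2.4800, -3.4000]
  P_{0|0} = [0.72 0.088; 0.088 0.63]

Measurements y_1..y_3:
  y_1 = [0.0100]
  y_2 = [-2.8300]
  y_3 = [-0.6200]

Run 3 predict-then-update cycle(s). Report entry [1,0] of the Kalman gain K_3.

step 1: x^-=[1.7660, -3.4000]  P^-=[0.8647 0.2263; 0.2263 0.7900]  H_jac=[0.4609 -0.8874]  S=[0.8407]  K=[0.2352; -0.7098]  nu=[-3.8213]  x^+=[0.8671, -0.6877]  P^+=[0.8182 0.3667; 0.3667 0.3664]
step 2: x^-=[0.7227, -0.6877]  P^-=[1.0684 0.4496; 0.4496 0.5264]  H_jac=[0.7245 -0.6893]  S=[0.5818]  K=[0.7976; -0.0638]  nu=[-3.8276]  x^+=[-2.3303, -0.4433]  P^+=[0.6982 0.4793; 0.4793 0.5240]
step 3: x^-=[-2.4234, -0.4433]  P^-=[1.0026 0.5953; 0.5953 0.6840]  H_jac=[-0.9837 -0.1799]  S=[1.4231]  K=[-0.7683; -0.4980]  nu=[-3.0836]  x^+=[-0.0542, 1.0923]  P^+=[0.1625 0.0508; 0.0508 0.3311]

K[1,0] = -0.4980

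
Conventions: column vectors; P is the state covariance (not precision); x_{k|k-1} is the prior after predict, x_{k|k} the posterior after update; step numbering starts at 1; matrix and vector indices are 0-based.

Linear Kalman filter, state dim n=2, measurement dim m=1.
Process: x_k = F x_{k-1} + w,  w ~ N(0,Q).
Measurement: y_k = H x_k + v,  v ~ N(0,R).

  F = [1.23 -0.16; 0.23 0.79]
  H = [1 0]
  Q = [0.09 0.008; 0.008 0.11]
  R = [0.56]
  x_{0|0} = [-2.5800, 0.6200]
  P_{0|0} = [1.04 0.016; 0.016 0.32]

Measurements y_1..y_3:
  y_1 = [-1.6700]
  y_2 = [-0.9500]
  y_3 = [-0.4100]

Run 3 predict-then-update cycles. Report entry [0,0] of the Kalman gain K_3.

step 1: x^-=[-3.2726, -0.1036]  P^-=[1.6653 0.2767; 0.2767 0.3705]  S=[2.2253]  K=[0.7483; 0.1244]  nu=[1.6026]  x^+=[-2.0733, 0.0957]  P^+=[0.4191 0.0696; 0.0696 0.3361]
step 2: x^-=[-2.5655, -0.4013]  P^-=[0.7052 0.1492; 0.1492 0.3673]  S=[1.2652]  K=[0.5574; 0.1179]  nu=[1.6155]  x^+=[-1.6650, -0.2108]  P^+=[0.3121 0.0660; 0.0660 0.3497]
step 3: x^-=[-2.0143, -0.5495]  P^-=[0.5452 0.1138; 0.1138 0.3687]  S=[1.1052]  K=[0.4933; 0.1030]  nu=[1.6043]  x^+=[-1.2229, -0.3842]  P^+=[0.2762 0.0577; 0.0577 0.3570]

K[0,0] = 0.4933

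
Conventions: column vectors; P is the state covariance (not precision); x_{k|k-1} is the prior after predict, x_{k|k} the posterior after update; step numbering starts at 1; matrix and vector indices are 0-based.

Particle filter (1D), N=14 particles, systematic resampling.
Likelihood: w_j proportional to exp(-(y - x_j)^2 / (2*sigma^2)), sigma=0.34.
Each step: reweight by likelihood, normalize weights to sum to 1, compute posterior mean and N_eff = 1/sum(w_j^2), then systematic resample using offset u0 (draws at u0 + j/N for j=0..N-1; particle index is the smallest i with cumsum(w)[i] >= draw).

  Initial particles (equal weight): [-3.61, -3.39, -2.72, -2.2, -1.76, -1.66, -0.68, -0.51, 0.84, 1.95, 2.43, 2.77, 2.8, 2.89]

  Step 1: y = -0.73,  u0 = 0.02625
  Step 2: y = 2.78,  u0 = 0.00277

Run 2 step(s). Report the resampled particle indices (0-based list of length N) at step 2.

step 1: w=[0.0000, 0.0000, 0.0000, 0.0000, 0.0055, 0.0129, 0.5393, 0.4422, 0.0000, 0.0000, 0.0000, 0.0000, 0.0000, 0.0000]  mean=-0.6235  Neff=2.0553  idx=[6, 6, 6, 6, 6, 6, 6, 6, 7, 7, 7, 7, 7, 7]
step 2: w=[0.0012, 0.0012, 0.0012, 0.0012, 0.0012, 0.0012, 0.0012, 0.0012, 0.1651, 0.1651, 0.1651, 0.1651, 0.1651, 0.1651]  mean=-0.5116  Neff=6.1120  idx=[2, 8, 8, 9, 9, 10, 10, 10, 11, 11, 12, 12, 13, 13]

resampled_idx = [2, 8, 8, 9, 9, 10, 10, 10, 11, 11, 12, 12, 13, 13]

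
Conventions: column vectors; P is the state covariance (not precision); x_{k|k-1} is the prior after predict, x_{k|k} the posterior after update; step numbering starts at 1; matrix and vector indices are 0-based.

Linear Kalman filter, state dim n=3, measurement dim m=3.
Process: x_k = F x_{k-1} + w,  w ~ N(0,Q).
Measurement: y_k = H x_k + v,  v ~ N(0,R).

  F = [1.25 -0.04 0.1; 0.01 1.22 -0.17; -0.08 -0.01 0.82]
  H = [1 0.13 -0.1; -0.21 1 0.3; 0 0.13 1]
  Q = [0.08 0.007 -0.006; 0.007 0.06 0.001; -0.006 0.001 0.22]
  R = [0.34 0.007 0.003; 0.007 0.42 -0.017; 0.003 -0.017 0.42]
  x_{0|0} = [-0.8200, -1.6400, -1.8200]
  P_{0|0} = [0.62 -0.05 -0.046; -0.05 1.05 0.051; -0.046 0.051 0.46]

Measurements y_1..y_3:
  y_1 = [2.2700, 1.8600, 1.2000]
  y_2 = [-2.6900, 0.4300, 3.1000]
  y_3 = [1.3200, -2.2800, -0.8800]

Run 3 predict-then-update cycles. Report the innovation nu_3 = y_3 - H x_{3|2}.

innov = [2.4061, -3.2441, -2.1678]

step 1: x^-=[-1.1414, -1.6996, -1.4104]  P^-=[1.0481 -0.1042 -0.0779; -0.1042 1.6140 -0.0214; -0.0779 -0.0214 0.5385]  S=[1.4098 -0.1445 -0.1175; -0.1445 2.1694 0.3513; -0.1175 0.3513 0.9802]  K=[0.7303 -0.1175 0.0364; 0.1500 0.7719 -0.0665; -0.0518 -0.0200 0.5475]  nu=[3.4913, 3.7430, 2.8313]  x^+=[1.0716, 1.5250, -0.1161]  P^+=[0.2493 0.0017 0.0193; 0.0017 0.3526 -0.0864; 0.0193 -0.0864 0.2414]
step 2: x^-=[1.2669, 1.8909, -0.1962]  P^-=[0.4779 -0.0238 0.0115; -0.0238 0.6277 -0.1235; 0.0115 -0.1235 0.3828]  S=[0.8270 -0.0351 -0.0307; -0.0351 1.0377 0.0494; -0.0307 0.0494 0.7813]  K=[0.5699 -0.0989 0.0394; 0.1064 0.5817 -0.0862; -0.0358 -0.0342 0.4702]  nu=[-4.2224, -1.1360, 3.0503]  x^+=[-0.9070, 0.5180, 1.4281]  P^+=[0.1957 -0.0032 0.0204; -0.0032 0.2701 -0.0809; 0.0204 -0.0809 0.2085]
step 3: x^-=[-1.0117, 0.3801, 1.2384]  P^-=[0.3943 -0.0269 0.0151; -0.0269 0.5015 -0.1118; 0.0151 -0.1118 0.3601]  S=[0.7393 -0.0359 -0.0260; -0.0359 0.9136 0.0376; -0.0260 0.0376 0.7595]  K=[0.5233 -0.0961 0.0380; 0.0895 0.5254 -0.0843; -0.0333 -0.0277 0.4552]  nu=[2.4061, -3.2441, -2.1678]  x^+=[0.4769, -0.9262, 0.2613]  P^+=[0.1800 -0.0055 0.0199; -0.0055 0.2443 -0.0758; 0.0199 -0.0758 0.2014]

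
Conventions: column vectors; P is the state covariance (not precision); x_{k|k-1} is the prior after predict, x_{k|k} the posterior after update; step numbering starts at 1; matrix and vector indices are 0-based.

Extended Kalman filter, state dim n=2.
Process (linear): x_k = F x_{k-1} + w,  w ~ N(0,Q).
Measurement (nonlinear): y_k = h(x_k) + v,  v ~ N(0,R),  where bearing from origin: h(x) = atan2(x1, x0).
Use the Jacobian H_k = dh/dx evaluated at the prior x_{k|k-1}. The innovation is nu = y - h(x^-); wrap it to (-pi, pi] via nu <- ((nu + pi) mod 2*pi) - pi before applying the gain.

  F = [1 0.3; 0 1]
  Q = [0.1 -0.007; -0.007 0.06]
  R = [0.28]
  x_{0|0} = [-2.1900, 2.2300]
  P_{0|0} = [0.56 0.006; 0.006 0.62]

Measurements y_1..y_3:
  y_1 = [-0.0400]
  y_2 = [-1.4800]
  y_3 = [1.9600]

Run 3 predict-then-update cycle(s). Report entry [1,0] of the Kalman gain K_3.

K[1,0] = 0.1514

step 1: x^-=[-1.5210, 2.2300]  P^-=[0.7194 0.1850; 0.1850 0.6800]  H_jac=[-0.3061 -0.2087]  S=[0.4007]  K=[-0.6459; -0.4956]  nu=[-2.2094]  x^+=[-0.0939, 3.3250]  P^+=[0.5522 0.0567; 0.0567 0.5816]
step 2: x^-=[0.9036, 3.3250]  P^-=[0.7386 0.2242; 0.2242 0.6416]  H_jac=[-0.2801 0.0761]  S=[0.3321]  K=[-0.5715; -0.0420]  nu=[-2.7854]  x^+=[2.4956, 3.4421]  P^+=[0.6302 0.2162; 0.2162 0.6410]
step 3: x^-=[3.5282, 3.4421]  P^-=[0.9176 0.4015; 0.4015 0.7010]  H_jac=[-0.1417 0.1452]  S=[0.2967]  K=[-0.2416; 0.1514]  nu=[1.1869]  x^+=[3.2414, 3.6218]  P^+=[0.9003 0.4124; 0.4124 0.6942]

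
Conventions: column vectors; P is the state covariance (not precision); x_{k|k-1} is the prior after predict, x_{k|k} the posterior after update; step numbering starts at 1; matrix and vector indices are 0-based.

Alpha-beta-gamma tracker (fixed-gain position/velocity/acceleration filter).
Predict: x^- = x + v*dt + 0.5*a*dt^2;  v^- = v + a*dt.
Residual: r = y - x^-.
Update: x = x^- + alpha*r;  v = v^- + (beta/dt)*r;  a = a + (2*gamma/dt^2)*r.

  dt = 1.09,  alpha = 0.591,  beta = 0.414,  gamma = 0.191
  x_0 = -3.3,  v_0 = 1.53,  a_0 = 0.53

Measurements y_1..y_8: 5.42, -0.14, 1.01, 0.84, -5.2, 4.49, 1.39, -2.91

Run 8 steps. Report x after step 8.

x_post = -0.9049

step 1: x_pred=-1.3175  r=6.7375  x^+=2.6644  v^+=4.6667  a^+=2.6962
step 2: x_pred=9.3528  r=-9.4928  x^+=3.7425  v^+=4.0001  a^+=-0.3559
step 3: x_pred=7.8912  r=-6.8812  x^+=3.8244  v^+=0.9986  a^+=-2.5684
step 4: x_pred=3.3871  r=-2.5471  x^+=1.8818  v^+=-2.7684  a^+=-3.3873
step 5: x_pred=-3.1480  r=-2.0520  x^+=-4.3607  v^+=-7.2399  a^+=-4.0471
step 6: x_pred=-14.6564  r=19.1464  x^+=-3.3409  v^+=-4.3791  a^+=2.1089
step 7: x_pred=-6.8613  r=8.2513  x^+=-1.9848  v^+=1.0536  a^+=4.7619
step 8: x_pred=1.9924  r=-4.9024  x^+=-0.9049  v^+=4.3820  a^+=3.1857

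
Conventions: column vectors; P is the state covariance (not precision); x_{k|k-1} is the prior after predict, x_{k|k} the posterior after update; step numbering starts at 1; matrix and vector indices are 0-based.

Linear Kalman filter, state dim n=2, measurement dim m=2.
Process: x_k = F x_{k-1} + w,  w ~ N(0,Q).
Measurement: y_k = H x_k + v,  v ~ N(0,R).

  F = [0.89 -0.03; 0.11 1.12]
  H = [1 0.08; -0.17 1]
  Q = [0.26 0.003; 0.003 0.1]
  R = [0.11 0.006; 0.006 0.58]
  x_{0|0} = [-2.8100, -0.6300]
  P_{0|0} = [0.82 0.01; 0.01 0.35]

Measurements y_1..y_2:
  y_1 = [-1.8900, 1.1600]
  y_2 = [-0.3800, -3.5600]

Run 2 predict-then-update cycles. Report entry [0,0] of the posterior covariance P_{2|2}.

step 1: x^-=[-2.4820, -1.0147]  P^-=[0.9093 0.0815; 0.0815 0.5514]  S=[1.0359 -0.0241; -0.0241 1.1300]  K=[0.8830 -0.0459; 0.1324 0.4786]  nu=[0.6732, 1.7528]  x^+=[-1.9679, -0.0868]  P^+=[0.0972 -0.0048; -0.0048 0.2775]
step 2: x^-=[-1.7489, -0.3137]  P^-=[0.3375 -0.0015; -0.0015 0.4482]  S=[0.4502 -0.0171; -0.0171 1.0384]  K=[0.7479 -0.0445; 0.0926 0.4333]  nu=[1.3940, -3.5436]  x^+=[-0.5488, -1.7202]  P^+=[0.0826 -0.0073; -0.0073 0.2507]

P_post[0,0] = 0.0826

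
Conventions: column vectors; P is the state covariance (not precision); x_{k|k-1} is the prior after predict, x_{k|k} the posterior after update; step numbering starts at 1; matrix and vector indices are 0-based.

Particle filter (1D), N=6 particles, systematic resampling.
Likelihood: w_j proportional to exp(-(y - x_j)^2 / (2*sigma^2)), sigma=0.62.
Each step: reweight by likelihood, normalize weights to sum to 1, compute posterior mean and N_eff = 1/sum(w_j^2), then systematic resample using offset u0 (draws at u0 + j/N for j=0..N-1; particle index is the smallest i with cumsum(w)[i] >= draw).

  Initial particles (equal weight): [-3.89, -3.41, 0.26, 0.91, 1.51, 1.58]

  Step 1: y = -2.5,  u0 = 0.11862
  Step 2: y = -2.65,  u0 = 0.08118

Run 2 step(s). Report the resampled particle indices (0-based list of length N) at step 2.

step 1: w=[0.1921, 0.8077, 0.0001, 0.0000, 0.0000, 0.0000]  mean=-3.5018  Neff=1.4506  idx=[0, 1, 1, 1, 1, 1]
step 2: w=[0.0543, 0.1891, 0.1891, 0.1891, 0.1891, 0.1891]  mean=-3.4360  Neff=5.4997  idx=[1, 2, 2, 3, 4, 5]

resampled_idx = [1, 2, 2, 3, 4, 5]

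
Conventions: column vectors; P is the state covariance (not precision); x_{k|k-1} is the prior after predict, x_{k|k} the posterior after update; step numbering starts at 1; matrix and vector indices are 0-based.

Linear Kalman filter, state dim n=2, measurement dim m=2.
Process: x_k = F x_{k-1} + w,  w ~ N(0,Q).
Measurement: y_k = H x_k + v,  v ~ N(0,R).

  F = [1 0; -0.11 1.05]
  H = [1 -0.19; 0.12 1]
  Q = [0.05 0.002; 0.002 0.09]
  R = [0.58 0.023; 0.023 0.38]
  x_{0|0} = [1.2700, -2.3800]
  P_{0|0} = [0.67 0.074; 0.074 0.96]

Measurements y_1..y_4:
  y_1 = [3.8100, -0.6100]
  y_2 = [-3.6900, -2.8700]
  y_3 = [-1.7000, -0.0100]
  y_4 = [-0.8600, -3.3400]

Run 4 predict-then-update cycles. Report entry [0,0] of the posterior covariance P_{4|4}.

step 1: x^-=[1.2700, -2.6387]  P^-=[0.7200 0.0060; 0.0060 1.1394]  S=[1.3389 -0.1012; -0.1012 1.5312]  K=[0.5442 0.0963; -0.1014 0.7379]  nu=[2.0386, 1.8763]  x^+=[2.5602, -1.4610]  P^+=[0.3199 0.0107; 0.0107 0.2768]
step 2: x^-=[2.5602, -1.8156]  P^-=[0.3699 -0.0219; -0.0219 0.3965]  S=[0.9725 -0.0294; -0.0294 0.7766]  K=[0.3859 0.0435; -0.0848 0.5040]  nu=[-6.5951, -1.3616]  x^+=[-0.0444, -1.9427]  P^+=[0.2246 -0.0015; -0.0015 0.1898]
step 3: x^-=[-0.0444, -2.0350]  P^-=[0.2746 -0.0243; -0.0243 0.3023]  S=[0.8747 -0.0252; -0.0252 0.6804]  K=[0.3199 0.0246; -0.0808 0.4370]  nu=[-2.0422, 2.0303]  x^+=[-0.6478, -0.9827]  P^+=[0.1850 -0.0055; -0.0055 0.1649]
step 4: x^-=[-0.6478, -0.9606]  P^-=[0.2350 -0.0241; -0.0241 0.2753]  S=[0.8342 -0.0247; -0.0247 0.6529]  K=[0.2878 0.0171; -0.0794 0.4142]  nu=[-0.3947, -2.3017]  x^+=[-0.8007, -1.8826]  P^+=[0.1660 -0.0068; -0.0068 0.1564]

P_post[0,0] = 0.1660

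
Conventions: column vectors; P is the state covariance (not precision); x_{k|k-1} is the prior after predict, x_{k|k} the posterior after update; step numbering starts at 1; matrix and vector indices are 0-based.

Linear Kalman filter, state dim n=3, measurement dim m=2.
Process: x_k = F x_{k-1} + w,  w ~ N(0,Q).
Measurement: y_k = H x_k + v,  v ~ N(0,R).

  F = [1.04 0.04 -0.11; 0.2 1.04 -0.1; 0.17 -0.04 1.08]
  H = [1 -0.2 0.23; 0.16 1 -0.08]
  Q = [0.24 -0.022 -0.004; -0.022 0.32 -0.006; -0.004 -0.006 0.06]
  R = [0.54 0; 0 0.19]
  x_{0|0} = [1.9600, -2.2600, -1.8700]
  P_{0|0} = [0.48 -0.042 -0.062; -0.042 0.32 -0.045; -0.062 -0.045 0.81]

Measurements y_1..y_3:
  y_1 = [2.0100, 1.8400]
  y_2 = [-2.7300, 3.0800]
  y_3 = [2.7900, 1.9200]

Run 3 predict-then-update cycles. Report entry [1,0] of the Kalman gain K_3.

K[1,0] = -0.0725

step 1: x^-=[2.1537, -1.7714, -1.5960]  P^-=[0.7806 0.0674 -0.0850; 0.0674 0.6878 -0.1606; -0.0850 -0.1606 1.0009]  S=[1.3497 -0.0016; -0.0016 0.9536]  K=[0.5541 0.2098; -0.0784 0.7459; 0.1310 -0.2664]  nu=[-0.1309, 3.1391]  x^+=[2.7397, 0.5803, -2.4495]  P^+=[0.3246 -0.0225 -0.1299; -0.0225 0.1487 0.0430; -0.1299 0.0430 0.9099]
step 2: x^-=[3.1419, 1.3964, -2.2030]  P^-=[0.6298 0.0485 -0.1956; 0.0485 0.4899 -0.0806; -0.1956 -0.0806 1.0798]  S=[1.1446 0.0185; 0.0185 0.7364]  K=[0.4991 0.2114; -0.0705 0.6864; 0.0645 -0.2710]  nu=[-5.0859, 1.0047]  x^+=[0.8161, 2.4446, -2.8035]  P^+=[0.3079 -0.0241 -0.1880; -0.0241 0.1391 0.0603; -0.1880 0.0603 1.0216]
step 3: x^-=[1.2549, 2.9859, -2.9868]  P^-=[0.6261 0.0493 -0.2751; 0.0493 0.4779 -0.0851; -0.2751 -0.0851 1.1868]  S=[1.1096 0.0214; 0.0214 0.7280]  K=[0.4941 0.2210; -0.0725 0.6788; 0.0193 -0.3084]  nu=[2.8192, -1.5057]  x^+=[2.3151, 1.7596, -2.4679]  P^+=[0.3150 -0.0270 -0.2329; -0.0270 0.1387 0.0681; -0.2329 0.0681 1.1174]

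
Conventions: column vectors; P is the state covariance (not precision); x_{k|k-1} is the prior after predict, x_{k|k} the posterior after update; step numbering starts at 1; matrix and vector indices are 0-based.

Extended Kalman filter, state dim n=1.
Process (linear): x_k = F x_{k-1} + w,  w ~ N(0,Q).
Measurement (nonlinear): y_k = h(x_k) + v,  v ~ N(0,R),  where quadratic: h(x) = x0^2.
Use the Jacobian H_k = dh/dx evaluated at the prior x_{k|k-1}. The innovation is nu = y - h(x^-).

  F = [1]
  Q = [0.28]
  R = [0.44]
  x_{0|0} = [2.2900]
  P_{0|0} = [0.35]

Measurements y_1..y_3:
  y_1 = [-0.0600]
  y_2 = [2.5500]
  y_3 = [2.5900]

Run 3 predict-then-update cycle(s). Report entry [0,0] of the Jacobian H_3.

H_jac[0,0] = 3.1364

step 1: x^-=[2.2900]  P^-=[0.6300]  H_jac=[4.5800]  S=[13.6551]  K=[0.2113]  nu=[-5.3041]  x^+=[1.1692]  P^+=[0.0203]
step 2: x^-=[1.1692]  P^-=[0.3003]  H_jac=[2.3384]  S=[2.0821]  K=[0.3373]  nu=[1.1829]  x^+=[1.5682]  P^+=[0.0635]
step 3: x^-=[1.5682]  P^-=[0.3435]  H_jac=[3.1364]  S=[3.8185]  K=[0.2821]  nu=[0.1308]  x^+=[1.6051]  P^+=[0.0396]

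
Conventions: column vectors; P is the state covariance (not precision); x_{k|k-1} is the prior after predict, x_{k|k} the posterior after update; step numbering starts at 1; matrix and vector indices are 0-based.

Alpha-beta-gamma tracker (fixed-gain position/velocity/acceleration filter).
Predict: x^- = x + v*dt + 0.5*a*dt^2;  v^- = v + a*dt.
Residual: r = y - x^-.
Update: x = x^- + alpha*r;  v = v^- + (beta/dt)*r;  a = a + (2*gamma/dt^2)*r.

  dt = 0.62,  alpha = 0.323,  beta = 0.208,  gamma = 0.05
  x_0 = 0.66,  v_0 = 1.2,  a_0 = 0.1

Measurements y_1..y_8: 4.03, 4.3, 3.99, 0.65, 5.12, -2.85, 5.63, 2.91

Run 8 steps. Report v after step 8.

step 1: x_pred=1.4232  r=2.6068  x^+=2.2652  v^+=2.1365  a^+=0.7781
step 2: x_pred=3.7394  r=0.5606  x^+=3.9205  v^+=2.8070  a^+=0.9240
step 3: x_pred=5.8384  r=-1.8484  x^+=5.2414  v^+=2.7598  a^+=0.4431
step 4: x_pred=7.0376  r=-6.3876  x^+=4.9744  v^+=0.8916  a^+=-1.2186
step 5: x_pred=5.2930  r=-0.1730  x^+=5.2371  v^+=0.0780  a^+=-1.2636
step 6: x_pred=5.0426  r=-7.8926  x^+=2.4933  v^+=-3.3533  a^+=-3.3168
step 7: x_pred=-0.2232  r=5.8532  x^+=1.6674  v^+=-3.4460  a^+=-1.7941
step 8: x_pred=-0.8140  r=3.7240  x^+=0.3888  v^+=-3.3091  a^+=-0.8254

v_post = -3.3091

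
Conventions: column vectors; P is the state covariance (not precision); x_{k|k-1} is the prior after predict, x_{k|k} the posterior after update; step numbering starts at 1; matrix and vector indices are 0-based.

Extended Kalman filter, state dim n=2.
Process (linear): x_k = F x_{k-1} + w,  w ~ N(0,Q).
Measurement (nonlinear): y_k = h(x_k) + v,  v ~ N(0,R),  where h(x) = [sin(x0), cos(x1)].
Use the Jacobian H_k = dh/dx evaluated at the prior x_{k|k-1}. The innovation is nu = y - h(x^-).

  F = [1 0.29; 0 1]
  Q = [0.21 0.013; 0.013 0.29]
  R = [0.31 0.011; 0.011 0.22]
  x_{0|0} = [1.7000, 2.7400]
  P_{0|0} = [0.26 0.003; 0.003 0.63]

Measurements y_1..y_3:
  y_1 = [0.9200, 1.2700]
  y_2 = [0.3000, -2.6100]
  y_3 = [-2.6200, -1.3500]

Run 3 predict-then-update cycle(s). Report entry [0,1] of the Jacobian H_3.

step 1: x^-=[2.4946, 2.7400]  P^-=[0.5247 0.1987; 0.1987 0.9200]  H_jac=[-0.7979 0.0000; 0.0000 -0.3909]  S=[0.6441 0.0730; 0.0730 0.3606]  K=[-0.6403 -0.0858; -0.1363 -0.9698]  nu=[0.3172, 2.1904]  x^+=[2.1035, 0.5725]  P^+=[0.2500 0.0663; 0.0663 0.5496]
step 2: x^-=[2.2695, 0.5725]  P^-=[0.5447 0.2387; 0.2387 0.8396]  H_jac=[-0.6433 0.0000; 0.0000 -0.5418]  S=[0.5354 0.0942; 0.0942 0.4664]  K=[-0.6279 -0.1505; -0.1195 -0.9511]  nu=[-0.4657, -3.4505]  x^+=[3.0811, 3.9100]  P^+=[0.3052 0.0738; 0.0738 0.3886]
step 3: x^-=[4.2150, 3.9100]  P^-=[0.5907 0.1996; 0.1996 0.6786]  H_jac=[-0.4771 0.0000; 0.0000 0.6950]  S=[0.4445 -0.0552; -0.0552 0.5478]  K=[-0.6103 0.1917; -0.1087 0.8501]  nu=[-1.7412, -0.6310]  x^+=[5.1567, 3.5629]  P^+=[0.3921 0.0510; 0.0510 0.2674]

H_jac[0,1] = 0.0000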